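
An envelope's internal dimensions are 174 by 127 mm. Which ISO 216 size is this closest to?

Aspect ratio 174/127 ≈ 1.370 (ISO target is √2 ≈ 1.414).
In the B-series (B0 = 1000 × 1414 mm): B6 = 125 × 176 mm.
Off by 4 mm total — nearest standard size.

B6 (125 × 176 mm)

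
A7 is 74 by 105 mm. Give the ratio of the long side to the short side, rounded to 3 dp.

105 / 74 = 1.419
ISO 216 targets √2 ≈ 1.414; the +0.005 deviation is from mm rounding.

1.419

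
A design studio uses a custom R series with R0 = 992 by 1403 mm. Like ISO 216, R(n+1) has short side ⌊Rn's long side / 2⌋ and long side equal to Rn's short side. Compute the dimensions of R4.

248 × 350 mm

R1: ⌊1403/2⌋ × 992 = 701 × 992 mm
R2: ⌊992/2⌋ × 701 = 496 × 701 mm
R3: ⌊701/2⌋ × 496 = 350 × 496 mm
R4: ⌊496/2⌋ × 350 = 248 × 350 mm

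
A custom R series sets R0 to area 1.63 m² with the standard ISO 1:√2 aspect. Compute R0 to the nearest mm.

1074 × 1518 mm

Let the short side be w mm. Then w · w√2 = 1.63 m² = 1,630,000 mm².
w² = 1,630,000/√2, so w ≈ 1073.6 mm; long side = w√2 ≈ 1518.3 mm.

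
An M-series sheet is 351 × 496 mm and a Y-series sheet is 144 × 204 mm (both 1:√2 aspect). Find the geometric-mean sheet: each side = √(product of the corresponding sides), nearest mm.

Short side: √(351 · 144) = √50544 ≈ 224.8 → 225 mm
Long side: √(496 · 204) = √101184 ≈ 318.1 → 318 mm

225 × 318 mm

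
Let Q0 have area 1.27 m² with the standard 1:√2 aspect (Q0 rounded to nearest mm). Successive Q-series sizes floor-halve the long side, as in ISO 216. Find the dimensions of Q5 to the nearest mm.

Let Q0's short side be w mm. w · w√2 = 1.27 m² = 1,270,000 mm², so w ≈ 947.6 mm and w√2 ≈ 1340.2 mm → Q0 = 948 × 1340 mm.
Q1: ⌊1340/2⌋ × 948 = 670 × 948 mm
Q2: ⌊948/2⌋ × 670 = 474 × 670 mm
Q3: ⌊670/2⌋ × 474 = 335 × 474 mm
Q4: ⌊474/2⌋ × 335 = 237 × 335 mm
Q5: ⌊335/2⌋ × 237 = 167 × 237 mm

167 × 237 mm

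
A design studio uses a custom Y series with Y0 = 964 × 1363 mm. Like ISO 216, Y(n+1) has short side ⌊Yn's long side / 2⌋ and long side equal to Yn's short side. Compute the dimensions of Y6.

Y1 = 681 × 964 mm (from Y0 by 1 halving).
Y2: ⌊964/2⌋ × 681 = 482 × 681 mm
Y3: ⌊681/2⌋ × 482 = 340 × 482 mm
Y4: ⌊482/2⌋ × 340 = 241 × 340 mm
Y5: ⌊340/2⌋ × 241 = 170 × 241 mm
Y6: ⌊241/2⌋ × 170 = 120 × 170 mm

120 × 170 mm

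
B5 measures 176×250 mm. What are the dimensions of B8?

B6: ⌊250/2⌋ × 176 = 125 × 176 mm
B7: ⌊176/2⌋ × 125 = 88 × 125 mm
B8: ⌊125/2⌋ × 88 = 62 × 88 mm

62 × 88 mm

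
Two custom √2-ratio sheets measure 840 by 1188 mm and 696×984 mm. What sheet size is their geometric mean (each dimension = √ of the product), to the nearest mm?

Short side: √(840 · 696) = √584640 ≈ 764.6 → 765 mm
Long side: √(1188 · 984) = √1168992 ≈ 1081.2 → 1081 mm

765 × 1081 mm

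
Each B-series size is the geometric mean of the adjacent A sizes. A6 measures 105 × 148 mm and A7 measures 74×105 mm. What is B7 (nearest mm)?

Short side: √(105 · 74) = √7770 ≈ 88.1 → 88 mm
Long side: √(148 · 105) = √15540 ≈ 124.7 → 125 mm

88 × 125 mm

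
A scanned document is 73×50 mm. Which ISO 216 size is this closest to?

Aspect ratio 73/50 ≈ 1.460 (ISO target is √2 ≈ 1.414).
In the A-series (A0 area = 1 m²): A8 = 52 × 74 mm.
Off by 3 mm total — nearest standard size.

A8 (52 × 74 mm)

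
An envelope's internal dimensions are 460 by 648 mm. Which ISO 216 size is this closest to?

Aspect ratio 648/460 ≈ 1.409 — close to the ISO √2 ≈ 1.414.
In the C-series (envelope sizes, between A and B): C2 = 458 × 648 mm.
Off by 2 mm total — nearest standard size.

C2 (458 × 648 mm)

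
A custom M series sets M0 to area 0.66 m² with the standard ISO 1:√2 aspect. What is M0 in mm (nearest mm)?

Let the short side be w mm. Then w · w√2 = 0.66 m² = 660,000 mm².
w² = 660,000/√2, so w ≈ 683.1 mm; long side = w√2 ≈ 966.1 mm.

683 × 966 mm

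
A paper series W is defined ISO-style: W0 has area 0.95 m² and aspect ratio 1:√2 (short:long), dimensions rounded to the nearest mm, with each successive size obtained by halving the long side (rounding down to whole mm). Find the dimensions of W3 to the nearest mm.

289 × 410 mm

Let W0's short side be w mm. w · w√2 = 0.95 m² = 950,000 mm², so w ≈ 819.6 mm and w√2 ≈ 1159.1 mm → W0 = 820 × 1159 mm.
W1: ⌊1159/2⌋ × 820 = 579 × 820 mm
W2: ⌊820/2⌋ × 579 = 410 × 579 mm
W3: ⌊579/2⌋ × 410 = 289 × 410 mm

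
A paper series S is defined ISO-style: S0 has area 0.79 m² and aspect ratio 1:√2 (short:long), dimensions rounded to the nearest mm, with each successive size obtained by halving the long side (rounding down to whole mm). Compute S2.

Let S0's short side be w mm. w · w√2 = 0.79 m² = 790,000 mm², so w ≈ 747.4 mm and w√2 ≈ 1057.0 mm → S0 = 747 × 1057 mm.
S1: ⌊1057/2⌋ × 747 = 528 × 747 mm
S2: ⌊747/2⌋ × 528 = 373 × 528 mm

373 × 528 mm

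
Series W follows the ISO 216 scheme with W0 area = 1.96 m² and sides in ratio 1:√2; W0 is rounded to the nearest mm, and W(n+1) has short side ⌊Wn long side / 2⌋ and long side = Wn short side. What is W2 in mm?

588 × 832 mm

Let W0's short side be w mm. w · w√2 = 1.96 m² = 1,960,000 mm², so w ≈ 1177.3 mm and w√2 ≈ 1664.9 mm → W0 = 1177 × 1665 mm.
W1: ⌊1665/2⌋ × 1177 = 832 × 1177 mm
W2: ⌊1177/2⌋ × 832 = 588 × 832 mm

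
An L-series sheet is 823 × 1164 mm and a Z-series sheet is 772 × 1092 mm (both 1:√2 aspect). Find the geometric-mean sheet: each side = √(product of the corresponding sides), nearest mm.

Short side: √(823 · 772) = √635356 ≈ 797.1 → 797 mm
Long side: √(1164 · 1092) = √1271088 ≈ 1127.4 → 1127 mm

797 × 1127 mm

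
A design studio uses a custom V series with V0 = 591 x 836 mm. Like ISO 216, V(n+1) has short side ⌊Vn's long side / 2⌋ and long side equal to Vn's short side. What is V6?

73 × 104 mm

V1: ⌊836/2⌋ × 591 = 418 × 591 mm
V2: ⌊591/2⌋ × 418 = 295 × 418 mm
V3: ⌊418/2⌋ × 295 = 209 × 295 mm
V4: ⌊295/2⌋ × 209 = 147 × 209 mm
V5: ⌊209/2⌋ × 147 = 104 × 147 mm
V6: ⌊147/2⌋ × 104 = 73 × 104 mm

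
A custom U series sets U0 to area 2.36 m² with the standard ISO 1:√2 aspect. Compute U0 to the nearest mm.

1292 × 1827 mm

Let the short side be w mm. Then w · w√2 = 2.36 m² = 2,360,000 mm².
w² = 2,360,000/√2, so w ≈ 1291.8 mm; long side = w√2 ≈ 1826.9 mm.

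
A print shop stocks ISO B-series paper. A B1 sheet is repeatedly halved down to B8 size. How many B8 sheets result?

B1 = 707 × 1000 mm; B8 = 62 × 88 mm.
Each halving step doubles the count; 7 steps from B1 to B8.
2^7 = 128.

128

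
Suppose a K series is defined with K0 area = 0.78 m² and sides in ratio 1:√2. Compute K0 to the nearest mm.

743 × 1050 mm

Let the short side be w mm. Then w · w√2 = 0.78 m² = 780,000 mm².
w² = 780,000/√2, so w ≈ 742.7 mm; long side = w√2 ≈ 1050.3 mm.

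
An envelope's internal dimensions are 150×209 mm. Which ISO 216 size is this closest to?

Aspect ratio 209/150 ≈ 1.393 (ISO target is √2 ≈ 1.414).
In the A-series (A0 area = 1 m²): A5 = 148 × 210 mm.
Off by 3 mm total — nearest standard size.

A5 (148 × 210 mm)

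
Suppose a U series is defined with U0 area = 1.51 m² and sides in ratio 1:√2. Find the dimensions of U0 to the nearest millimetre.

Let the short side be w mm. Then w · w√2 = 1.51 m² = 1,510,000 mm².
w² = 1,510,000/√2, so w ≈ 1033.3 mm; long side = w√2 ≈ 1461.3 mm.

1033 × 1461 mm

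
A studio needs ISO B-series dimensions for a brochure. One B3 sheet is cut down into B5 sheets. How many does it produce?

4

B3 = 353 × 500 mm; B5 = 176 × 250 mm.
Each halving step doubles the count; 2 steps from B3 to B5.
2^2 = 4.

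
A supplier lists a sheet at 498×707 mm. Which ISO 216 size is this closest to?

B2 (500 × 707 mm)

Aspect ratio 707/498 ≈ 1.420 — close to the ISO √2 ≈ 1.414.
In the B-series (B0 = 1000 × 1414 mm): B2 = 500 × 707 mm.
Off by 2 mm total — nearest standard size.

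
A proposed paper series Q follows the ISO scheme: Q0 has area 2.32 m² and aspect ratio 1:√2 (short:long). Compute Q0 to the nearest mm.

1281 × 1811 mm

Let the short side be w mm. Then w · w√2 = 2.32 m² = 2,320,000 mm².
w² = 2,320,000/√2, so w ≈ 1280.8 mm; long side = w√2 ≈ 1811.3 mm.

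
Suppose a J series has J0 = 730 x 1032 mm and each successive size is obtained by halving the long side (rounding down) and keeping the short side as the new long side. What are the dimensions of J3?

J1: ⌊1032/2⌋ × 730 = 516 × 730 mm
J2: ⌊730/2⌋ × 516 = 365 × 516 mm
J3: ⌊516/2⌋ × 365 = 258 × 365 mm

258 × 365 mm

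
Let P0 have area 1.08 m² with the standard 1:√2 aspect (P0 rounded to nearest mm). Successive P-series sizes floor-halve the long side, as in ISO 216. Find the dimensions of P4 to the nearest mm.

218 × 309 mm

Let P0's short side be w mm. w · w√2 = 1.08 m² = 1,080,000 mm², so w ≈ 873.9 mm and w√2 ≈ 1235.9 mm → P0 = 874 × 1236 mm.
P1: ⌊1236/2⌋ × 874 = 618 × 874 mm
P2: ⌊874/2⌋ × 618 = 437 × 618 mm
P3: ⌊618/2⌋ × 437 = 309 × 437 mm
P4: ⌊437/2⌋ × 309 = 218 × 309 mm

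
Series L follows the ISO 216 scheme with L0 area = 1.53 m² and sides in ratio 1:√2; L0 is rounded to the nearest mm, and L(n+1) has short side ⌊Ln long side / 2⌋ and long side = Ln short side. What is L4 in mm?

260 × 367 mm

Let L0's short side be w mm. w · w√2 = 1.53 m² = 1,530,000 mm², so w ≈ 1040.1 mm and w√2 ≈ 1471.0 mm → L0 = 1040 × 1471 mm.
L1: ⌊1471/2⌋ × 1040 = 735 × 1040 mm
L2: ⌊1040/2⌋ × 735 = 520 × 735 mm
L3: ⌊735/2⌋ × 520 = 367 × 520 mm
L4: ⌊520/2⌋ × 367 = 260 × 367 mm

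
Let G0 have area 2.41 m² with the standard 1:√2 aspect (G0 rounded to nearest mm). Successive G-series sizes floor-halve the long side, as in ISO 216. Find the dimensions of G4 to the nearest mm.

326 × 461 mm

Let G0's short side be w mm. w · w√2 = 2.41 m² = 2,410,000 mm², so w ≈ 1305.4 mm and w√2 ≈ 1846.1 mm → G0 = 1305 × 1846 mm.
G1: ⌊1846/2⌋ × 1305 = 923 × 1305 mm
G2: ⌊1305/2⌋ × 923 = 652 × 923 mm
G3: ⌊923/2⌋ × 652 = 461 × 652 mm
G4: ⌊652/2⌋ × 461 = 326 × 461 mm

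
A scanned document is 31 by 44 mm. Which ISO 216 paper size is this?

B10 (31 × 44 mm)

Aspect ratio 44/31 ≈ 1.419 — close to the ISO √2 ≈ 1.414.
In the B-series (B0 = 1000 × 1414 mm): B10 = 31 × 44 mm.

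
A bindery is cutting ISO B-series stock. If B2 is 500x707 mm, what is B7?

B3: ⌊707/2⌋ × 500 = 353 × 500 mm
B4: ⌊500/2⌋ × 353 = 250 × 353 mm
B5: ⌊353/2⌋ × 250 = 176 × 250 mm
B6: ⌊250/2⌋ × 176 = 125 × 176 mm
B7: ⌊176/2⌋ × 125 = 88 × 125 mm

88 × 125 mm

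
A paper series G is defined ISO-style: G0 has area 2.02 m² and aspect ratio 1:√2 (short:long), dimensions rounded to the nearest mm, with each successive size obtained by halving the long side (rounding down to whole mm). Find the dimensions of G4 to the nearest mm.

Let G0's short side be w mm. w · w√2 = 2.02 m² = 2,020,000 mm², so w ≈ 1195.1 mm and w√2 ≈ 1690.2 mm → G0 = 1195 × 1690 mm.
G1: ⌊1690/2⌋ × 1195 = 845 × 1195 mm
G2: ⌊1195/2⌋ × 845 = 597 × 845 mm
G3: ⌊845/2⌋ × 597 = 422 × 597 mm
G4: ⌊597/2⌋ × 422 = 298 × 422 mm

298 × 422 mm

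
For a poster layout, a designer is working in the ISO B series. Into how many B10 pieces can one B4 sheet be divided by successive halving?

64

B4 = 250 × 353 mm; B10 = 31 × 44 mm.
Each halving step doubles the count; 6 steps from B4 to B10.
2^6 = 64.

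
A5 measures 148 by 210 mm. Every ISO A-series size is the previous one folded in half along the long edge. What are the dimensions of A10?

A6: ⌊210/2⌋ × 148 = 105 × 148 mm
A7: ⌊148/2⌋ × 105 = 74 × 105 mm
A8: ⌊105/2⌋ × 74 = 52 × 74 mm
A9: ⌊74/2⌋ × 52 = 37 × 52 mm
A10: ⌊52/2⌋ × 37 = 26 × 37 mm

26 × 37 mm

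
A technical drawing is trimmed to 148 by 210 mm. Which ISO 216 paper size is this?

Aspect ratio 210/148 ≈ 1.419 — close to the ISO √2 ≈ 1.414.
In the A-series (A0 area = 1 m²): A5 = 148 × 210 mm.

A5 (148 × 210 mm)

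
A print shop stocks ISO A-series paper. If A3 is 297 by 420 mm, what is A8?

52 × 74 mm

A4: ⌊420/2⌋ × 297 = 210 × 297 mm
A5: ⌊297/2⌋ × 210 = 148 × 210 mm
A6: ⌊210/2⌋ × 148 = 105 × 148 mm
A7: ⌊148/2⌋ × 105 = 74 × 105 mm
A8: ⌊105/2⌋ × 74 = 52 × 74 mm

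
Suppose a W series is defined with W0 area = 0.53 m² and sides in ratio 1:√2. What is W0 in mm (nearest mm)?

612 × 866 mm

Let the short side be w mm. Then w · w√2 = 0.53 m² = 530,000 mm².
w² = 530,000/√2, so w ≈ 612.2 mm; long side = w√2 ≈ 865.8 mm.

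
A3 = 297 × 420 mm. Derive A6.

105 × 148 mm

A4: ⌊420/2⌋ × 297 = 210 × 297 mm
A5: ⌊297/2⌋ × 210 = 148 × 210 mm
A6: ⌊210/2⌋ × 148 = 105 × 148 mm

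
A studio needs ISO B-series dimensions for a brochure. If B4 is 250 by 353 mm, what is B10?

31 × 44 mm

B5: ⌊353/2⌋ × 250 = 176 × 250 mm
B6: ⌊250/2⌋ × 176 = 125 × 176 mm
B7: ⌊176/2⌋ × 125 = 88 × 125 mm
B8: ⌊125/2⌋ × 88 = 62 × 88 mm
B9: ⌊88/2⌋ × 62 = 44 × 62 mm
B10: ⌊62/2⌋ × 44 = 31 × 44 mm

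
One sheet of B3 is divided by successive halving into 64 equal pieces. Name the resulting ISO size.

B9

64 = 2^6, so 6 halving steps.
B3 → B4 → … → B9 after 6 steps.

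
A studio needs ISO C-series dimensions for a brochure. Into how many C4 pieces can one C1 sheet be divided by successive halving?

Each ISO step halves the sheet: 1 × C1 → 2 × C2 → 4 × C3 → 8 × C4
From C1 to C4 is 3 halving steps: 2^3 = 8.

8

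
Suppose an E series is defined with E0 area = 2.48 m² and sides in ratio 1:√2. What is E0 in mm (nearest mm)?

1324 × 1873 mm

Let the short side be w mm. Then w · w√2 = 2.48 m² = 2,480,000 mm².
w² = 2,480,000/√2, so w ≈ 1324.2 mm; long side = w√2 ≈ 1872.8 mm.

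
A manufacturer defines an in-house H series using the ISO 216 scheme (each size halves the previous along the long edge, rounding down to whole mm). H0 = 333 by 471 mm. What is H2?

H1: ⌊471/2⌋ × 333 = 235 × 333 mm
H2: ⌊333/2⌋ × 235 = 166 × 235 mm

166 × 235 mm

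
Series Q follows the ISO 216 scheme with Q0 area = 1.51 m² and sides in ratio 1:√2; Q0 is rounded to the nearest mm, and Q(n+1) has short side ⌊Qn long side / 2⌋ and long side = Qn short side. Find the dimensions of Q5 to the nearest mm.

182 × 258 mm

Let Q0's short side be w mm. w · w√2 = 1.51 m² = 1,510,000 mm², so w ≈ 1033.3 mm and w√2 ≈ 1461.3 mm → Q0 = 1033 × 1461 mm.
Q1: ⌊1461/2⌋ × 1033 = 730 × 1033 mm
Q2: ⌊1033/2⌋ × 730 = 516 × 730 mm
Q3: ⌊730/2⌋ × 516 = 365 × 516 mm
Q4: ⌊516/2⌋ × 365 = 258 × 365 mm
Q5: ⌊365/2⌋ × 258 = 182 × 258 mm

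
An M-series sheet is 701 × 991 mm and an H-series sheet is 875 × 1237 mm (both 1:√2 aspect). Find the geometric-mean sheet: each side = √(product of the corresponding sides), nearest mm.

Short side: √(701 · 875) = √613375 ≈ 783.2 → 783 mm
Long side: √(991 · 1237) = √1225867 ≈ 1107.2 → 1107 mm

783 × 1107 mm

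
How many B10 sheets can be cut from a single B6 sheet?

16

Each ISO step halves the sheet: 1 × B6 → 2 × B7 → 4 × B8 → 8 × B9 → …
From B6 to B10 is 4 halving steps: 2^4 = 16.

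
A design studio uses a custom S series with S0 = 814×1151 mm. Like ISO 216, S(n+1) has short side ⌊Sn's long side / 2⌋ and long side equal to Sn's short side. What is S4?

203 × 287 mm

S1 = 575 × 814 mm (from S0 by 1 halving).
S2: ⌊814/2⌋ × 575 = 407 × 575 mm
S3: ⌊575/2⌋ × 407 = 287 × 407 mm
S4: ⌊407/2⌋ × 287 = 203 × 287 mm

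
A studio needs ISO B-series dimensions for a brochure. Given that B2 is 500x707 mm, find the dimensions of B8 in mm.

B3: ⌊707/2⌋ × 500 = 353 × 500 mm
B4: ⌊500/2⌋ × 353 = 250 × 353 mm
B5: ⌊353/2⌋ × 250 = 176 × 250 mm
B6: ⌊250/2⌋ × 176 = 125 × 176 mm
B7: ⌊176/2⌋ × 125 = 88 × 125 mm
B8: ⌊125/2⌋ × 88 = 62 × 88 mm

62 × 88 mm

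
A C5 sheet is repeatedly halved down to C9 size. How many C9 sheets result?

16

Each ISO step halves the sheet: 1 × C5 → 2 × C6 → 4 × C7 → 8 × C8 → …
From C5 to C9 is 4 halving steps: 2^4 = 16.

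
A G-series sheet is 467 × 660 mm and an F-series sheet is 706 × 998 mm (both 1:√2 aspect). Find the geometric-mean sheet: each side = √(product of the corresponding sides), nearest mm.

574 × 812 mm

Short side: √(467 · 706) = √329702 ≈ 574.2 → 574 mm
Long side: √(660 · 998) = √658680 ≈ 811.6 → 812 mm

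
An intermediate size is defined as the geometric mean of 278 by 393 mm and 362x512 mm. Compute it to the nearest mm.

Short side: √(278 · 362) = √100636 ≈ 317.2 → 317 mm
Long side: √(393 · 512) = √201216 ≈ 448.6 → 449 mm

317 × 449 mm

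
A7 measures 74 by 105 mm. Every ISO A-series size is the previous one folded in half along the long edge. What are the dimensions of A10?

26 × 37 mm

A8: ⌊105/2⌋ × 74 = 52 × 74 mm
A9: ⌊74/2⌋ × 52 = 37 × 52 mm
A10: ⌊52/2⌋ × 37 = 26 × 37 mm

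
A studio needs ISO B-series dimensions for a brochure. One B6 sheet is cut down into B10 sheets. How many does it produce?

B6 = 125 × 176 mm; B10 = 31 × 44 mm.
Each halving step doubles the count; 4 steps from B6 to B10.
2^4 = 16.

16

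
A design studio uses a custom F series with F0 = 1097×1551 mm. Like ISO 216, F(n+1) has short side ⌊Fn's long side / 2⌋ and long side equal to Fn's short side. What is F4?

274 × 387 mm

F1: ⌊1551/2⌋ × 1097 = 775 × 1097 mm
F2: ⌊1097/2⌋ × 775 = 548 × 775 mm
F3: ⌊775/2⌋ × 548 = 387 × 548 mm
F4: ⌊548/2⌋ × 387 = 274 × 387 mm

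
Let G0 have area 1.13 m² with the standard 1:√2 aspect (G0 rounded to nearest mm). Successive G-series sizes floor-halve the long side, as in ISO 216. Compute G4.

223 × 316 mm

Let G0's short side be w mm. w · w√2 = 1.13 m² = 1,130,000 mm², so w ≈ 893.9 mm and w√2 ≈ 1264.1 mm → G0 = 894 × 1264 mm.
G1: ⌊1264/2⌋ × 894 = 632 × 894 mm
G2: ⌊894/2⌋ × 632 = 447 × 632 mm
G3: ⌊632/2⌋ × 447 = 316 × 447 mm
G4: ⌊447/2⌋ × 316 = 223 × 316 mm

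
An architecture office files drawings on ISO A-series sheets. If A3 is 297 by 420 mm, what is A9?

37 × 52 mm

A4: ⌊420/2⌋ × 297 = 210 × 297 mm
A5: ⌊297/2⌋ × 210 = 148 × 210 mm
A6: ⌊210/2⌋ × 148 = 105 × 148 mm
A7: ⌊148/2⌋ × 105 = 74 × 105 mm
A8: ⌊105/2⌋ × 74 = 52 × 74 mm
A9: ⌊74/2⌋ × 52 = 37 × 52 mm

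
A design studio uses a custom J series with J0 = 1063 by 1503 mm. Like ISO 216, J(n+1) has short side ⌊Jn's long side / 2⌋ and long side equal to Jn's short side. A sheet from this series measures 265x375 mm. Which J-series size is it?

J0: 1063 × 1503 mm
J1: 751 × 1063 mm
J2: 531 × 751 mm
J3: 375 × 531 mm
J4: 265 × 375 mm
J5: 187 × 265 mm
→ matches J4.

J4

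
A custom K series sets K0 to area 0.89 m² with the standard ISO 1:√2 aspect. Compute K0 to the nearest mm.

793 × 1122 mm

Let the short side be w mm. Then w · w√2 = 0.89 m² = 890,000 mm².
w² = 890,000/√2, so w ≈ 793.3 mm; long side = w√2 ≈ 1121.9 mm.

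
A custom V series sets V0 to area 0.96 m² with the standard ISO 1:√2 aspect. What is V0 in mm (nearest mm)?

Let the short side be w mm. Then w · w√2 = 0.96 m² = 960,000 mm².
w² = 960,000/√2, so w ≈ 823.9 mm; long side = w√2 ≈ 1165.2 mm.

824 × 1165 mm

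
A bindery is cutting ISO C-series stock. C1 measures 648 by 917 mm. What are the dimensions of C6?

C2: ⌊917/2⌋ × 648 = 458 × 648 mm
C3: ⌊648/2⌋ × 458 = 324 × 458 mm
C4: ⌊458/2⌋ × 324 = 229 × 324 mm
C5: ⌊324/2⌋ × 229 = 162 × 229 mm
C6: ⌊229/2⌋ × 162 = 114 × 162 mm

114 × 162 mm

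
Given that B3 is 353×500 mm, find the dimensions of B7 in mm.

88 × 125 mm

B4: ⌊500/2⌋ × 353 = 250 × 353 mm
B5: ⌊353/2⌋ × 250 = 176 × 250 mm
B6: ⌊250/2⌋ × 176 = 125 × 176 mm
B7: ⌊176/2⌋ × 125 = 88 × 125 mm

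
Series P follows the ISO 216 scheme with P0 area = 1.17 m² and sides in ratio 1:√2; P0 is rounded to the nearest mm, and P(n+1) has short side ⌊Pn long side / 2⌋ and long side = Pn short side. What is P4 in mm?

Let P0's short side be w mm. w · w√2 = 1.17 m² = 1,170,000 mm², so w ≈ 909.6 mm and w√2 ≈ 1286.3 mm → P0 = 910 × 1286 mm.
P1: ⌊1286/2⌋ × 910 = 643 × 910 mm
P2: ⌊910/2⌋ × 643 = 455 × 643 mm
P3: ⌊643/2⌋ × 455 = 321 × 455 mm
P4: ⌊455/2⌋ × 321 = 227 × 321 mm

227 × 321 mm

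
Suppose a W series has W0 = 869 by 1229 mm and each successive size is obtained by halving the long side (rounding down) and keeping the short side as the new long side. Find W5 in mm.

153 × 217 mm

W1: ⌊1229/2⌋ × 869 = 614 × 869 mm
W2: ⌊869/2⌋ × 614 = 434 × 614 mm
W3: ⌊614/2⌋ × 434 = 307 × 434 mm
W4: ⌊434/2⌋ × 307 = 217 × 307 mm
W5: ⌊307/2⌋ × 217 = 153 × 217 mm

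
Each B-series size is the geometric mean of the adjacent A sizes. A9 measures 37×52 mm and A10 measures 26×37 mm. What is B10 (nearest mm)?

31 × 44 mm

Short side: √(37 · 26) = √962 ≈ 31.0 → 31 mm
Long side: √(52 · 37) = √1924 ≈ 43.9 → 44 mm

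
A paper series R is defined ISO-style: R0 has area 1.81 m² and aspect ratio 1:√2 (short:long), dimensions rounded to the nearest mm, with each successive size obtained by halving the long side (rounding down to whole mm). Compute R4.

Let R0's short side be w mm. w · w√2 = 1.81 m² = 1,810,000 mm², so w ≈ 1131.3 mm and w√2 ≈ 1599.9 mm → R0 = 1131 × 1600 mm.
R1: ⌊1600/2⌋ × 1131 = 800 × 1131 mm
R2: ⌊1131/2⌋ × 800 = 565 × 800 mm
R3: ⌊800/2⌋ × 565 = 400 × 565 mm
R4: ⌊565/2⌋ × 400 = 282 × 400 mm

282 × 400 mm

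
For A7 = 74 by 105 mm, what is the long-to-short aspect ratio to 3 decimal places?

105 / 74 = 1.419
ISO 216 targets √2 ≈ 1.414; the +0.005 deviation is from mm rounding.

1.419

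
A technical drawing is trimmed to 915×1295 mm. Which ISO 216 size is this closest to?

C0 (917 × 1297 mm)

Aspect ratio 1295/915 ≈ 1.415 — close to the ISO √2 ≈ 1.414.
In the C-series (envelope sizes, between A and B): C0 = 917 × 1297 mm.
Off by 4 mm total — nearest standard size.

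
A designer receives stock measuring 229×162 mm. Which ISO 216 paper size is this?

C5 (162 × 229 mm)

Aspect ratio 229/162 ≈ 1.414 — close to the ISO √2 ≈ 1.414.
In the C-series (envelope sizes, between A and B): C5 = 162 × 229 mm.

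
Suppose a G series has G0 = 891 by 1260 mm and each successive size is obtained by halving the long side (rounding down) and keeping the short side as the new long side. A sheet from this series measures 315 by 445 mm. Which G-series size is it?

G0: 891 × 1260 mm
G1: 630 × 891 mm
G2: 445 × 630 mm
G3: 315 × 445 mm
G4: 222 × 315 mm
→ matches G3.

G3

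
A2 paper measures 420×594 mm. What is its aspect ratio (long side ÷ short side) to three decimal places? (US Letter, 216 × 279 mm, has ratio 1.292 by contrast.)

1.414

594 / 420 = 1.414
Matches √2 ≈ 1.414 — the ISO 216 defining ratio.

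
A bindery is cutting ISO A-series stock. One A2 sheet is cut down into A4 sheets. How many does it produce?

Each ISO step halves the sheet: 1 × A2 → 2 × A3 → 4 × A4
From A2 to A4 is 2 halving steps: 2^2 = 4.

4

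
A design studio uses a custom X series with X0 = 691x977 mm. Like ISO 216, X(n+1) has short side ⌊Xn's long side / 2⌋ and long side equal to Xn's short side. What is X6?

86 × 122 mm

X1 = 488 × 691 mm (from X0 by 1 halving).
X2: ⌊691/2⌋ × 488 = 345 × 488 mm
X3: ⌊488/2⌋ × 345 = 244 × 345 mm
X4: ⌊345/2⌋ × 244 = 172 × 244 mm
X5: ⌊244/2⌋ × 172 = 122 × 172 mm
X6: ⌊172/2⌋ × 122 = 86 × 122 mm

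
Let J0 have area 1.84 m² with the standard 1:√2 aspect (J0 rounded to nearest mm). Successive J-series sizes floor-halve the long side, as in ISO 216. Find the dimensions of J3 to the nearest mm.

403 × 570 mm

Let J0's short side be w mm. w · w√2 = 1.84 m² = 1,840,000 mm², so w ≈ 1140.6 mm and w√2 ≈ 1613.1 mm → J0 = 1141 × 1613 mm.
J1: ⌊1613/2⌋ × 1141 = 806 × 1141 mm
J2: ⌊1141/2⌋ × 806 = 570 × 806 mm
J3: ⌊806/2⌋ × 570 = 403 × 570 mm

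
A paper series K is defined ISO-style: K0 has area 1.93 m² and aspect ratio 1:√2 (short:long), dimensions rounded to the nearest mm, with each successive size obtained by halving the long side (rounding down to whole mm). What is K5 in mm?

206 × 292 mm

Let K0's short side be w mm. w · w√2 = 1.93 m² = 1,930,000 mm², so w ≈ 1168.2 mm and w√2 ≈ 1652.1 mm → K0 = 1168 × 1652 mm.
K1: ⌊1652/2⌋ × 1168 = 826 × 1168 mm
K2: ⌊1168/2⌋ × 826 = 584 × 826 mm
K3: ⌊826/2⌋ × 584 = 413 × 584 mm
K4: ⌊584/2⌋ × 413 = 292 × 413 mm
K5: ⌊413/2⌋ × 292 = 206 × 292 mm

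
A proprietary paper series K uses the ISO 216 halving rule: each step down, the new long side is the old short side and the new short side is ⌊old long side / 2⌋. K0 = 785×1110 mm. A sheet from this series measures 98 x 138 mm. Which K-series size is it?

K0: 785 × 1110 mm
K1: 555 × 785 mm
K2: 392 × 555 mm
K3: 277 × 392 mm
K4: 196 × 277 mm
K5: 138 × 196 mm
K6: 98 × 138 mm
K7: 69 × 98 mm
→ matches K6.

K6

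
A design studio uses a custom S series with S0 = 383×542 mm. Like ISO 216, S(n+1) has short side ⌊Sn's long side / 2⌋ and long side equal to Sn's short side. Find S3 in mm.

135 × 191 mm

S1: ⌊542/2⌋ × 383 = 271 × 383 mm
S2: ⌊383/2⌋ × 271 = 191 × 271 mm
S3: ⌊271/2⌋ × 191 = 135 × 191 mm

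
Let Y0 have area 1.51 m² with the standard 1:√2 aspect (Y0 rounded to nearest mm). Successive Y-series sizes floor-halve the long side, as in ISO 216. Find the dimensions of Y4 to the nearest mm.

258 × 365 mm

Let Y0's short side be w mm. w · w√2 = 1.51 m² = 1,510,000 mm², so w ≈ 1033.3 mm and w√2 ≈ 1461.3 mm → Y0 = 1033 × 1461 mm.
Y1: ⌊1461/2⌋ × 1033 = 730 × 1033 mm
Y2: ⌊1033/2⌋ × 730 = 516 × 730 mm
Y3: ⌊730/2⌋ × 516 = 365 × 516 mm
Y4: ⌊516/2⌋ × 365 = 258 × 365 mm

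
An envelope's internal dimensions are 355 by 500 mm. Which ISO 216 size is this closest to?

Aspect ratio 500/355 ≈ 1.408 — close to the ISO √2 ≈ 1.414.
In the B-series (B0 = 1000 × 1414 mm): B3 = 353 × 500 mm.
Off by 2 mm total — nearest standard size.

B3 (353 × 500 mm)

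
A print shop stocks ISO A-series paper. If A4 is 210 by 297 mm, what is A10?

A5: ⌊297/2⌋ × 210 = 148 × 210 mm
A6: ⌊210/2⌋ × 148 = 105 × 148 mm
A7: ⌊148/2⌋ × 105 = 74 × 105 mm
A8: ⌊105/2⌋ × 74 = 52 × 74 mm
A9: ⌊74/2⌋ × 52 = 37 × 52 mm
A10: ⌊52/2⌋ × 37 = 26 × 37 mm

26 × 37 mm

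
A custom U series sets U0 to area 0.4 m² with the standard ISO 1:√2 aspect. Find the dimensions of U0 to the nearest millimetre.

532 × 752 mm

Let the short side be w mm. Then w · w√2 = 0.4 m² = 400,000 mm².
w² = 400,000/√2, so w ≈ 531.8 mm; long side = w√2 ≈ 752.1 mm.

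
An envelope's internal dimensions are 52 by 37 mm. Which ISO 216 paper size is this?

Aspect ratio 52/37 ≈ 1.405 — close to the ISO √2 ≈ 1.414.
In the A-series (A0 area = 1 m²): A9 = 37 × 52 mm.

A9 (37 × 52 mm)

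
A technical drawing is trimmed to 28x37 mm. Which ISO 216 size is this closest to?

A10 (26 × 37 mm)

Aspect ratio 37/28 ≈ 1.321 (ISO target is √2 ≈ 1.414).
In the A-series (A0 area = 1 m²): A10 = 26 × 37 mm.
Off by 2 mm total — nearest standard size.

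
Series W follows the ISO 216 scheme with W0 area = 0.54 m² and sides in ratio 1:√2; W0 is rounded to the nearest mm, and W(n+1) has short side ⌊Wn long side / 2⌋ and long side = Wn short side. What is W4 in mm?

154 × 218 mm

Let W0's short side be w mm. w · w√2 = 0.54 m² = 540,000 mm², so w ≈ 617.9 mm and w√2 ≈ 873.9 mm → W0 = 618 × 874 mm.
W1: ⌊874/2⌋ × 618 = 437 × 618 mm
W2: ⌊618/2⌋ × 437 = 309 × 437 mm
W3: ⌊437/2⌋ × 309 = 218 × 309 mm
W4: ⌊309/2⌋ × 218 = 154 × 218 mm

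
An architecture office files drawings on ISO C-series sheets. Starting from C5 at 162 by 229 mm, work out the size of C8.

C6: ⌊229/2⌋ × 162 = 114 × 162 mm
C7: ⌊162/2⌋ × 114 = 81 × 114 mm
C8: ⌊114/2⌋ × 81 = 57 × 81 mm

57 × 81 mm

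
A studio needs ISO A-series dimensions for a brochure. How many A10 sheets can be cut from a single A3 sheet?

128

Each ISO step halves the sheet: 1 × A3 → 2 × A4 → 4 × A5 → 8 × A6 → …
From A3 to A10 is 7 halving steps: 2^7 = 128.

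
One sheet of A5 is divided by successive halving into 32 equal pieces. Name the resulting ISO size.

32 = 2^5, so 5 halving steps.
A5 → A6 → … → A10 after 5 steps.

A10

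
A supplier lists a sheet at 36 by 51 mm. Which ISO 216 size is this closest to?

Aspect ratio 51/36 ≈ 1.417 — close to the ISO √2 ≈ 1.414.
In the A-series (A0 area = 1 m²): A9 = 37 × 52 mm.
Off by 2 mm total — nearest standard size.

A9 (37 × 52 mm)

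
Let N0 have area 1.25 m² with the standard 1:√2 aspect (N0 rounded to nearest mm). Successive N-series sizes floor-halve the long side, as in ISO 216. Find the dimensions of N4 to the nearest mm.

Let N0's short side be w mm. w · w√2 = 1.25 m² = 1,250,000 mm², so w ≈ 940.2 mm and w√2 ≈ 1329.6 mm → N0 = 940 × 1330 mm.
N1: ⌊1330/2⌋ × 940 = 665 × 940 mm
N2: ⌊940/2⌋ × 665 = 470 × 665 mm
N3: ⌊665/2⌋ × 470 = 332 × 470 mm
N4: ⌊470/2⌋ × 332 = 235 × 332 mm

235 × 332 mm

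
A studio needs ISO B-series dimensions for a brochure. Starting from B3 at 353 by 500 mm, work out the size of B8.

B4: ⌊500/2⌋ × 353 = 250 × 353 mm
B5: ⌊353/2⌋ × 250 = 176 × 250 mm
B6: ⌊250/2⌋ × 176 = 125 × 176 mm
B7: ⌊176/2⌋ × 125 = 88 × 125 mm
B8: ⌊125/2⌋ × 88 = 62 × 88 mm

62 × 88 mm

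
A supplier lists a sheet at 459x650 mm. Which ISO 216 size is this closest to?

C2 (458 × 648 mm)

Aspect ratio 650/459 ≈ 1.416 — close to the ISO √2 ≈ 1.414.
In the C-series (envelope sizes, between A and B): C2 = 458 × 648 mm.
Off by 3 mm total — nearest standard size.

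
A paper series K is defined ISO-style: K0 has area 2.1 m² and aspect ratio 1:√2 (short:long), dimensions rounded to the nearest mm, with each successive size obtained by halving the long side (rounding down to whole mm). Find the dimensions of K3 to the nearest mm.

Let K0's short side be w mm. w · w√2 = 2.1 m² = 2,100,000 mm², so w ≈ 1218.6 mm and w√2 ≈ 1723.3 mm → K0 = 1219 × 1723 mm.
K1: ⌊1723/2⌋ × 1219 = 861 × 1219 mm
K2: ⌊1219/2⌋ × 861 = 609 × 861 mm
K3: ⌊861/2⌋ × 609 = 430 × 609 mm

430 × 609 mm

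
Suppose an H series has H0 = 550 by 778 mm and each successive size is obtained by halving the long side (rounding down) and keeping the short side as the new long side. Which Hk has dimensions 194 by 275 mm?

H0: 550 × 778 mm
H1: 389 × 550 mm
H2: 275 × 389 mm
H3: 194 × 275 mm
H4: 137 × 194 mm
→ matches H3.

H3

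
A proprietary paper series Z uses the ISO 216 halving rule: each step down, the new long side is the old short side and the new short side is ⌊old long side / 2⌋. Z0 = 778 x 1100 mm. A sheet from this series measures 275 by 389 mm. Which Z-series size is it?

Z3

Z0: 778 × 1100 mm
Z1: 550 × 778 mm
Z2: 389 × 550 mm
Z3: 275 × 389 mm
Z4: 194 × 275 mm
→ matches Z3.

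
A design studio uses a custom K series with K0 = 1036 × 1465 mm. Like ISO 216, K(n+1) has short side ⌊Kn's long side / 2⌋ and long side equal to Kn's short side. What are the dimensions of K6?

129 × 183 mm

K1 = 732 × 1036 mm (from K0 by 1 halving).
K2: ⌊1036/2⌋ × 732 = 518 × 732 mm
K3: ⌊732/2⌋ × 518 = 366 × 518 mm
K4: ⌊518/2⌋ × 366 = 259 × 366 mm
K5: ⌊366/2⌋ × 259 = 183 × 259 mm
K6: ⌊259/2⌋ × 183 = 129 × 183 mm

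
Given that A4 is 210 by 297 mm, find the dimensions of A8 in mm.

A5: ⌊297/2⌋ × 210 = 148 × 210 mm
A6: ⌊210/2⌋ × 148 = 105 × 148 mm
A7: ⌊148/2⌋ × 105 = 74 × 105 mm
A8: ⌊105/2⌋ × 74 = 52 × 74 mm

52 × 74 mm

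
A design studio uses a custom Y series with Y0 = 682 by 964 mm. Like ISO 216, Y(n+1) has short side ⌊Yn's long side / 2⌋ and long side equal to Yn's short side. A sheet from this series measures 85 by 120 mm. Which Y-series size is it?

Y0: 682 × 964 mm
Y1: 482 × 682 mm
Y2: 341 × 482 mm
Y3: 241 × 341 mm
Y4: 170 × 241 mm
Y5: 120 × 170 mm
Y6: 85 × 120 mm
Y7: 60 × 85 mm
→ matches Y6.

Y6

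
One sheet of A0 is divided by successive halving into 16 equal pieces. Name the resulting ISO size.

A4

16 = 2^4, so 4 halving steps.
A0 → A1 → … → A4 after 4 steps.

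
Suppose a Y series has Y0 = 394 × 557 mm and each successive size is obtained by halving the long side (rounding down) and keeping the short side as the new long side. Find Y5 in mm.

69 × 98 mm

Y1: ⌊557/2⌋ × 394 = 278 × 394 mm
Y2: ⌊394/2⌋ × 278 = 197 × 278 mm
Y3: ⌊278/2⌋ × 197 = 139 × 197 mm
Y4: ⌊197/2⌋ × 139 = 98 × 139 mm
Y5: ⌊139/2⌋ × 98 = 69 × 98 mm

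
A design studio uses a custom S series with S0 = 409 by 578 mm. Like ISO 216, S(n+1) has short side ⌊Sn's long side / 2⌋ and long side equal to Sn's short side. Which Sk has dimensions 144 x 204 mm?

S3

S0: 409 × 578 mm
S1: 289 × 409 mm
S2: 204 × 289 mm
S3: 144 × 204 mm
S4: 102 × 144 mm
→ matches S3.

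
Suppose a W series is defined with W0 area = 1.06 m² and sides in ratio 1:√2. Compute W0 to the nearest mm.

Let the short side be w mm. Then w · w√2 = 1.06 m² = 1,060,000 mm².
w² = 1,060,000/√2, so w ≈ 865.8 mm; long side = w√2 ≈ 1224.4 mm.

866 × 1224 mm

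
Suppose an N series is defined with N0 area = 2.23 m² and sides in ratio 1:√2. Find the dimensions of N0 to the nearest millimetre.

1256 × 1776 mm

Let the short side be w mm. Then w · w√2 = 2.23 m² = 2,230,000 mm².
w² = 2,230,000/√2, so w ≈ 1255.7 mm; long side = w√2 ≈ 1775.9 mm.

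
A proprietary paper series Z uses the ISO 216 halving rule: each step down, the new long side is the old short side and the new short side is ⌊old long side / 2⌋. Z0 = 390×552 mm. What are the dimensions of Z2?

195 × 276 mm

Z1: ⌊552/2⌋ × 390 = 276 × 390 mm
Z2: ⌊390/2⌋ × 276 = 195 × 276 mm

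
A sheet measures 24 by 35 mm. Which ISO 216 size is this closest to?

A10 (26 × 37 mm)

Aspect ratio 35/24 ≈ 1.458 (ISO target is √2 ≈ 1.414).
In the A-series (A0 area = 1 m²): A10 = 26 × 37 mm.
Off by 4 mm total — nearest standard size.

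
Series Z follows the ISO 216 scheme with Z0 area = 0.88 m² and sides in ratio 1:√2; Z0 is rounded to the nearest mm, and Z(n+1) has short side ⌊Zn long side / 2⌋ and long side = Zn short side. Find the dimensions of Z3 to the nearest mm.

Let Z0's short side be w mm. w · w√2 = 0.88 m² = 880,000 mm², so w ≈ 788.8 mm and w√2 ≈ 1115.6 mm → Z0 = 789 × 1116 mm.
Z1: ⌊1116/2⌋ × 789 = 558 × 789 mm
Z2: ⌊789/2⌋ × 558 = 394 × 558 mm
Z3: ⌊558/2⌋ × 394 = 279 × 394 mm

279 × 394 mm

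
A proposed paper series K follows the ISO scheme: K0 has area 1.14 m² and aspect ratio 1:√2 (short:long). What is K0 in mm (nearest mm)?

898 × 1270 mm

Let the short side be w mm. Then w · w√2 = 1.14 m² = 1,140,000 mm².
w² = 1,140,000/√2, so w ≈ 897.8 mm; long side = w√2 ≈ 1269.7 mm.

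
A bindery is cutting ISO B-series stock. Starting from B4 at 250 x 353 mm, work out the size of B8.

B5: ⌊353/2⌋ × 250 = 176 × 250 mm
B6: ⌊250/2⌋ × 176 = 125 × 176 mm
B7: ⌊176/2⌋ × 125 = 88 × 125 mm
B8: ⌊125/2⌋ × 88 = 62 × 88 mm

62 × 88 mm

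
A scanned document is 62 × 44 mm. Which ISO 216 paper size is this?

Aspect ratio 62/44 ≈ 1.409 — close to the ISO √2 ≈ 1.414.
In the B-series (B0 = 1000 × 1414 mm): B9 = 44 × 62 mm.

B9 (44 × 62 mm)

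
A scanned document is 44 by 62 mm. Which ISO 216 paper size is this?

B9 (44 × 62 mm)

Aspect ratio 62/44 ≈ 1.409 — close to the ISO √2 ≈ 1.414.
In the B-series (B0 = 1000 × 1414 mm): B9 = 44 × 62 mm.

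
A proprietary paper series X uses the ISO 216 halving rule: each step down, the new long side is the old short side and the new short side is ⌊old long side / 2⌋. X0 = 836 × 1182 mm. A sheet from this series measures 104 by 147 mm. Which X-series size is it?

X6

X0: 836 × 1182 mm
X1: 591 × 836 mm
X2: 418 × 591 mm
X3: 295 × 418 mm
X4: 209 × 295 mm
X5: 147 × 209 mm
X6: 104 × 147 mm
X7: 73 × 104 mm
→ matches X6.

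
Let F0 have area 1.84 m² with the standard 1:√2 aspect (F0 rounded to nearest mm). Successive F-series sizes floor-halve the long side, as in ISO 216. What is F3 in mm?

403 × 570 mm

Let F0's short side be w mm. w · w√2 = 1.84 m² = 1,840,000 mm², so w ≈ 1140.6 mm and w√2 ≈ 1613.1 mm → F0 = 1141 × 1613 mm.
F1: ⌊1613/2⌋ × 1141 = 806 × 1141 mm
F2: ⌊1141/2⌋ × 806 = 570 × 806 mm
F3: ⌊806/2⌋ × 570 = 403 × 570 mm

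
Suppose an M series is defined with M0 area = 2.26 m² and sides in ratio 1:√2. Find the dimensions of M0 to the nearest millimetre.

Let the short side be w mm. Then w · w√2 = 2.26 m² = 2,260,000 mm².
w² = 2,260,000/√2, so w ≈ 1264.1 mm; long side = w√2 ≈ 1787.8 mm.

1264 × 1788 mm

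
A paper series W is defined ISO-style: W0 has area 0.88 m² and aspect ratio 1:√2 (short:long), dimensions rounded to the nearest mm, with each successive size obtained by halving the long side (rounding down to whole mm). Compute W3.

279 × 394 mm

Let W0's short side be w mm. w · w√2 = 0.88 m² = 880,000 mm², so w ≈ 788.8 mm and w√2 ≈ 1115.6 mm → W0 = 789 × 1116 mm.
W1: ⌊1116/2⌋ × 789 = 558 × 789 mm
W2: ⌊789/2⌋ × 558 = 394 × 558 mm
W3: ⌊558/2⌋ × 394 = 279 × 394 mm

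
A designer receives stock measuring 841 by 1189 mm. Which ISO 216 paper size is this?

Aspect ratio 1189/841 ≈ 1.414 — close to the ISO √2 ≈ 1.414.
In the A-series (A0 area = 1 m²): A0 = 841 × 1189 mm.

A0 (841 × 1189 mm)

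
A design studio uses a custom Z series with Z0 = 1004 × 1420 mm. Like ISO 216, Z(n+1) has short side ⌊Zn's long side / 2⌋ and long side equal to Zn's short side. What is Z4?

Z1: ⌊1420/2⌋ × 1004 = 710 × 1004 mm
Z2: ⌊1004/2⌋ × 710 = 502 × 710 mm
Z3: ⌊710/2⌋ × 502 = 355 × 502 mm
Z4: ⌊502/2⌋ × 355 = 251 × 355 mm

251 × 355 mm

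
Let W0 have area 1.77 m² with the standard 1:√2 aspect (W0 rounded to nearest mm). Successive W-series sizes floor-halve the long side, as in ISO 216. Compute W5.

Let W0's short side be w mm. w · w√2 = 1.77 m² = 1,770,000 mm², so w ≈ 1118.7 mm and w√2 ≈ 1582.1 mm → W0 = 1119 × 1582 mm.
W1: ⌊1582/2⌋ × 1119 = 791 × 1119 mm
W2: ⌊1119/2⌋ × 791 = 559 × 791 mm
W3: ⌊791/2⌋ × 559 = 395 × 559 mm
W4: ⌊559/2⌋ × 395 = 279 × 395 mm
W5: ⌊395/2⌋ × 279 = 197 × 279 mm

197 × 279 mm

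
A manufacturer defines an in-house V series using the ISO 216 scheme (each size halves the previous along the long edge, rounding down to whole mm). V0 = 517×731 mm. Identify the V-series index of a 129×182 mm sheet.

V4

V0: 517 × 731 mm
V1: 365 × 517 mm
V2: 258 × 365 mm
V3: 182 × 258 mm
V4: 129 × 182 mm
V5: 91 × 129 mm
→ matches V4.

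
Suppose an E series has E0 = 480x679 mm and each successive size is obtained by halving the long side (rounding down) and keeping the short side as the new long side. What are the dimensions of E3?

E1: ⌊679/2⌋ × 480 = 339 × 480 mm
E2: ⌊480/2⌋ × 339 = 240 × 339 mm
E3: ⌊339/2⌋ × 240 = 169 × 240 mm

169 × 240 mm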